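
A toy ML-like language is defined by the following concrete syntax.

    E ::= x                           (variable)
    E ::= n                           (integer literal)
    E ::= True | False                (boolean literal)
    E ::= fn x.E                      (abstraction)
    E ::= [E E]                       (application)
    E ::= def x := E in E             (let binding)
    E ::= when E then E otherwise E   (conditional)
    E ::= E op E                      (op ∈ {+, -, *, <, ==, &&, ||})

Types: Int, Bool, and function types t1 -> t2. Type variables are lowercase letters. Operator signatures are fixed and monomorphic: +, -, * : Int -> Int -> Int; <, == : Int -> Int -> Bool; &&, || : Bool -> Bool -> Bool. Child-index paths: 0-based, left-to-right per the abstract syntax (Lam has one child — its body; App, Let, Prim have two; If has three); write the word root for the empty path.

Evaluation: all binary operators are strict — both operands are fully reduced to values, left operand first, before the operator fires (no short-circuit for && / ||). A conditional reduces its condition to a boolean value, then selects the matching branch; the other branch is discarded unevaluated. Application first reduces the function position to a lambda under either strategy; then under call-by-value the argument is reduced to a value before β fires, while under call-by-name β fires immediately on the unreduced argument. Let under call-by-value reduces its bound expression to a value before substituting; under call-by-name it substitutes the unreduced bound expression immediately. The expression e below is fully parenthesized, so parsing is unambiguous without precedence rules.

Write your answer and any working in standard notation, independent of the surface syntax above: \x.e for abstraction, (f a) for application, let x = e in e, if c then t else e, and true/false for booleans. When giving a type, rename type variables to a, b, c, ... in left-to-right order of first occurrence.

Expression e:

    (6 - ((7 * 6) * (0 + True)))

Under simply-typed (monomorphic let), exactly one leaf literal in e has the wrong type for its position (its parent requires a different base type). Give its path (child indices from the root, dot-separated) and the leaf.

Working:
  unify Int ~ Int
  unify Int ~ Int
  unify Int ~ Int
  unify Int ~ Int
  unify Int ~ Int
  unify Bool ~ Int
  FAIL: mismatch Bool ~ Int

Answer: 1.1.1 : true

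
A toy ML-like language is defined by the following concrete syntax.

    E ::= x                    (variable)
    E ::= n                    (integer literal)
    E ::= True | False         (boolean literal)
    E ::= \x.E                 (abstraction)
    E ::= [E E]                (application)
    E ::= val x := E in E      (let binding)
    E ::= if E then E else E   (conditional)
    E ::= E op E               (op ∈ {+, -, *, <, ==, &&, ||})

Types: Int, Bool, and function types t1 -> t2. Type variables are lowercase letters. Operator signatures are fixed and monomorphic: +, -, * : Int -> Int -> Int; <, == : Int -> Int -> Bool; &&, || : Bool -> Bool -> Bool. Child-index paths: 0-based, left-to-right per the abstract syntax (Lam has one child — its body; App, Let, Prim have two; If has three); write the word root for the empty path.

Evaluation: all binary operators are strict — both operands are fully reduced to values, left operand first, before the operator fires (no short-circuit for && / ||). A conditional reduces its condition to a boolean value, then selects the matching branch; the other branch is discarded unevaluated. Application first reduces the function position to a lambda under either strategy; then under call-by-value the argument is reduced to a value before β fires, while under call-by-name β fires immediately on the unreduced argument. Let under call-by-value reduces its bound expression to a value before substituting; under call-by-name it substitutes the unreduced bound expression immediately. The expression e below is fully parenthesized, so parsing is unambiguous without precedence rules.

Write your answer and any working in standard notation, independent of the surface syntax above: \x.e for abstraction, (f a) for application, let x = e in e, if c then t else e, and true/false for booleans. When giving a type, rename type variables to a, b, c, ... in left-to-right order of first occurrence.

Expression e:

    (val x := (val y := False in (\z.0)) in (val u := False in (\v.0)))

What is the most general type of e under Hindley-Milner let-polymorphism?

Trace:
let y : Bool
\z._ : a -> Int
let x : forall. a -> Int
let u : Bool
\v._ : b -> Int

Answer: a -> Int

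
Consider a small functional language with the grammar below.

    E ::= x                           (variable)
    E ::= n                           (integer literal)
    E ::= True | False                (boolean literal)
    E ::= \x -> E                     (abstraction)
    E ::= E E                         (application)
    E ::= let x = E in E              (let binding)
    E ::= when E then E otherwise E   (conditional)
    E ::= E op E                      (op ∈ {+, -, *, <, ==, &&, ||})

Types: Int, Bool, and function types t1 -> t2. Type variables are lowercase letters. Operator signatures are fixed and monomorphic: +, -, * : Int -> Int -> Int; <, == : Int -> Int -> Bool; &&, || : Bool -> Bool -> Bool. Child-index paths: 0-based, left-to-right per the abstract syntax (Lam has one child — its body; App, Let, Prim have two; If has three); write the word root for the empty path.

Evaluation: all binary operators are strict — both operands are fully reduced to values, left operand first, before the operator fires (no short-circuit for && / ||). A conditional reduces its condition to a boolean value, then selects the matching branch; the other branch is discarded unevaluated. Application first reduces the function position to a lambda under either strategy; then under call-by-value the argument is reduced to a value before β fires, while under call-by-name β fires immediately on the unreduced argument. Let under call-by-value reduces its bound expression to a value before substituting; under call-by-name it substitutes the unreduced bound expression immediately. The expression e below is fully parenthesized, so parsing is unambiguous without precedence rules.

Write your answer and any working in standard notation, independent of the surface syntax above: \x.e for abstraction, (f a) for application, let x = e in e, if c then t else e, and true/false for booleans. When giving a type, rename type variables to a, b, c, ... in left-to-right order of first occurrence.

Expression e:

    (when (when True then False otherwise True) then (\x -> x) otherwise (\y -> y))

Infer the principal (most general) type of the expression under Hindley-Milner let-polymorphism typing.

Answer: a -> a

Trace:
  unify Bool ~ Bool
  unify Bool ~ Bool
  unify Bool ~ Bool
x : a
\x._ : a -> a
y : b
\y._ : b -> b
  unify a -> a ~ b -> b
  unify a ~ b
  unify b ~ b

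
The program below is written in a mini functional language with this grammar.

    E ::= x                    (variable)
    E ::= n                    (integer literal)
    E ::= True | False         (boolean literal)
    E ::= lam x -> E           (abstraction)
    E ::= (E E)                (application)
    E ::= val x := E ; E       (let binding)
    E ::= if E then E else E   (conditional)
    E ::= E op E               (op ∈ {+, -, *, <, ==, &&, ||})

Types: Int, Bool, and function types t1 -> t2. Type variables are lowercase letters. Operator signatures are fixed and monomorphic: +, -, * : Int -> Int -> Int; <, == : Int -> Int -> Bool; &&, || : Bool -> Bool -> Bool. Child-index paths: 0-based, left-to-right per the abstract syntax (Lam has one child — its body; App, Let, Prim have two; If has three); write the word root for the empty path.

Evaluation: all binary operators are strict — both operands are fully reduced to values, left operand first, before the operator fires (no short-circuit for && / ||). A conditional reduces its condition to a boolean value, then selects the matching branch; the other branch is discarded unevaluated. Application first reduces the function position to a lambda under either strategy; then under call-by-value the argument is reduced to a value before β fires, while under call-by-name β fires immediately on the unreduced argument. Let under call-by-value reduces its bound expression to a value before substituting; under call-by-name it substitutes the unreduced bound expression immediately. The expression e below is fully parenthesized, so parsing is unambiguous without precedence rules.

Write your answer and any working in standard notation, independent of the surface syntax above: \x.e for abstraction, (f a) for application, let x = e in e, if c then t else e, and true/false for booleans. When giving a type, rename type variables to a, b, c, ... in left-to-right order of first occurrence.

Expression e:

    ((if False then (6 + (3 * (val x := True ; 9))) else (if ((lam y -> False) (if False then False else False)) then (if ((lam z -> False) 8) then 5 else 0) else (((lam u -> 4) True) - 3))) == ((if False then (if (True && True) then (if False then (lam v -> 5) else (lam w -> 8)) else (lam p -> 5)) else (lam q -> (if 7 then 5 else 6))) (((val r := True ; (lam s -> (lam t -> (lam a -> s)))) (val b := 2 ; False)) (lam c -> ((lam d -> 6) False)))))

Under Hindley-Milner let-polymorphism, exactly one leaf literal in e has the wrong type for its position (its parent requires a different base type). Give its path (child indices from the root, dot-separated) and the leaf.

Answer: 1.0.2.0.0 : 7

Trace:
  unify Bool ~ Bool
  unify Int ~ Int
  unify Int ~ Int
let x : Bool
  unify Int ~ Int
  unify Int ~ Int
\y._ : a -> Bool
  unify Bool ~ Bool
  unify Bool ~ Bool
  unify a -> Bool ~ Bool -> b
  unify a ~ Bool
  unify Bool ~ b
_ _ : Bool
  unify Bool ~ Bool
\z._ : c -> Bool
  unify c -> Bool ~ Int -> d
  unify c ~ Int
  unify Bool ~ d
_ _ : Bool
  unify Bool ~ Bool
  unify Int ~ Int
\u._ : e -> Int
  unify e -> Int ~ Bool -> f
  unify e ~ Bool
  unify Int ~ f
_ _ : Int
  unify Int ~ Int
  unify Int ~ Int
  unify Int ~ Int
  unify Int ~ Int
  unify Int ~ Int
  unify Bool ~ Bool
  unify Bool ~ Bool
  unify Bool ~ Bool
  unify Bool ~ Bool
  unify Bool ~ Bool
\v._ : g -> Int
\w._ : h -> Int
  unify g -> Int ~ h -> Int
  unify g ~ h
  unify Int ~ Int
\p._ : i -> Int
  unify h -> Int ~ i -> Int
  unify h ~ i
  unify Int ~ Int
  unify Int ~ Bool
  FAIL: mismatch Int ~ Bool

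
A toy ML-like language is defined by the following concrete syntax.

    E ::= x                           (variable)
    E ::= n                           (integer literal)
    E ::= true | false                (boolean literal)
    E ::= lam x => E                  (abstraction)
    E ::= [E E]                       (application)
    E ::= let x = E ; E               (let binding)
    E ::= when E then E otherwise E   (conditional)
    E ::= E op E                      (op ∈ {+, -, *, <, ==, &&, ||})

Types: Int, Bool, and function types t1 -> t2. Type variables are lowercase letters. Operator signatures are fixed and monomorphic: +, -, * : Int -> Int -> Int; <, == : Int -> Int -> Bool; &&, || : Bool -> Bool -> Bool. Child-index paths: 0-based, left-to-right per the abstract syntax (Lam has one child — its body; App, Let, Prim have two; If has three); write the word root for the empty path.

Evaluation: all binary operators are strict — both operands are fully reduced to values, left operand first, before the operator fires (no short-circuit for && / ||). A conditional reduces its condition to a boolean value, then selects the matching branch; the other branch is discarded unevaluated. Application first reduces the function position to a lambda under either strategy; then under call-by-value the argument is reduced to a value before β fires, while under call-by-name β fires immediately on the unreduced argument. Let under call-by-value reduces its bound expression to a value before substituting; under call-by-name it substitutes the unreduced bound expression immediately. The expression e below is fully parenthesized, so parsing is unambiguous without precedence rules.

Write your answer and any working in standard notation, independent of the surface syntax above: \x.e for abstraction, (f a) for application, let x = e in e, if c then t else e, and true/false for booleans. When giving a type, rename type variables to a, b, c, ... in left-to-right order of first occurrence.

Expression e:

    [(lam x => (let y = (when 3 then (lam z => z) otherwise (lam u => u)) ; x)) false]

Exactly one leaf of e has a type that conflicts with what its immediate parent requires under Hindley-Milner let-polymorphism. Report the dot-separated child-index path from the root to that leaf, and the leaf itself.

Answer: 0.0.0.0 : 3

Trace:
  unify Int ~ Bool
  FAIL: mismatch Int ~ Bool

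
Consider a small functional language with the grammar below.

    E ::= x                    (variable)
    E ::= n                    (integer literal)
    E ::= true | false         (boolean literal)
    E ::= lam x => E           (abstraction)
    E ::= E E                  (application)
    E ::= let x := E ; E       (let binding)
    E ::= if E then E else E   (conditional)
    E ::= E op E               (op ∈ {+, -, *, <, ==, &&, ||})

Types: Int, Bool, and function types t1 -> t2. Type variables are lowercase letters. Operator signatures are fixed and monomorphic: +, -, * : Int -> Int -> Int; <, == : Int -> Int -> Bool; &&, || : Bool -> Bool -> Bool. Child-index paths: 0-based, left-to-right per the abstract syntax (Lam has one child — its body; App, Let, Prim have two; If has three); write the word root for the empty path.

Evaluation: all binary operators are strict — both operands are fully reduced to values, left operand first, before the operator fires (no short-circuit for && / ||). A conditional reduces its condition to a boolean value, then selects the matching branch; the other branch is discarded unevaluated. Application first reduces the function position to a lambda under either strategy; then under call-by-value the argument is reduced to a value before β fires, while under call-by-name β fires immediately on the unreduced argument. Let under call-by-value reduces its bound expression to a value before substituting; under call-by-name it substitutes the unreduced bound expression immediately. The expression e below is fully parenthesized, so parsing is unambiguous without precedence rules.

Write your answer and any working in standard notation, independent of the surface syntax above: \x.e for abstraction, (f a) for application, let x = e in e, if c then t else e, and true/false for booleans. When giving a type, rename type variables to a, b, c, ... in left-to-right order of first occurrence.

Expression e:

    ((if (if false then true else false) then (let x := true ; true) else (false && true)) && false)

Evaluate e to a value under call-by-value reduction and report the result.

Working:
step 0: ((if (if false then true else false) then (let x = true in true) else (false && true)) && false)
step 1: [if@0.0] ((if false then (let x = true in true) else (false && true)) && false)
step 2: [if@0] ((false && true) && false)
step 3: [delta@0] (false && false)
step 4: [delta@root] false

Answer: false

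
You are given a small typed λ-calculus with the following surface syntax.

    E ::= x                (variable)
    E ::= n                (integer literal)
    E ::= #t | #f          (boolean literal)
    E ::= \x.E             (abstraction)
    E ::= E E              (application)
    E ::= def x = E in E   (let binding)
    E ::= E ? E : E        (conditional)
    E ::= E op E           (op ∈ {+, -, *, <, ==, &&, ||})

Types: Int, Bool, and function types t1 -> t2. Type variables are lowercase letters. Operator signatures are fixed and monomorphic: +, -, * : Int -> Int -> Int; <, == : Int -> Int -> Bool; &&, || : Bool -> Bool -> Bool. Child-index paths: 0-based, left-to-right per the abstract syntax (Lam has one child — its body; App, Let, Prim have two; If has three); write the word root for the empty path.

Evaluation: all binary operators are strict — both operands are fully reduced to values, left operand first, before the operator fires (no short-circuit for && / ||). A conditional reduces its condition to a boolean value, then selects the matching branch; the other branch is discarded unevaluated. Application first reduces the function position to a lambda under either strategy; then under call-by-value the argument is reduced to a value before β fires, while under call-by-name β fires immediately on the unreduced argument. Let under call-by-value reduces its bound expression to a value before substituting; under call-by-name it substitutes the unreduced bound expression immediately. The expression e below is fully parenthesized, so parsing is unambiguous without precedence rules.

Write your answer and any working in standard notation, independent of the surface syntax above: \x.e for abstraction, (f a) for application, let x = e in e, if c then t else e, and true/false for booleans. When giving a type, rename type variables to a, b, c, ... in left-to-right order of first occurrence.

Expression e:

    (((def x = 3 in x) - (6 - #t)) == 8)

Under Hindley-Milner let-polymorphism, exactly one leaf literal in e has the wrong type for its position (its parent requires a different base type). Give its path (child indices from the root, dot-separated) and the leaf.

Answer: 0.1.1 : true

Trace:
let x : Int
x : Int
  unify Int ~ Int
  unify Int ~ Int
  unify Bool ~ Int
  FAIL: mismatch Bool ~ Int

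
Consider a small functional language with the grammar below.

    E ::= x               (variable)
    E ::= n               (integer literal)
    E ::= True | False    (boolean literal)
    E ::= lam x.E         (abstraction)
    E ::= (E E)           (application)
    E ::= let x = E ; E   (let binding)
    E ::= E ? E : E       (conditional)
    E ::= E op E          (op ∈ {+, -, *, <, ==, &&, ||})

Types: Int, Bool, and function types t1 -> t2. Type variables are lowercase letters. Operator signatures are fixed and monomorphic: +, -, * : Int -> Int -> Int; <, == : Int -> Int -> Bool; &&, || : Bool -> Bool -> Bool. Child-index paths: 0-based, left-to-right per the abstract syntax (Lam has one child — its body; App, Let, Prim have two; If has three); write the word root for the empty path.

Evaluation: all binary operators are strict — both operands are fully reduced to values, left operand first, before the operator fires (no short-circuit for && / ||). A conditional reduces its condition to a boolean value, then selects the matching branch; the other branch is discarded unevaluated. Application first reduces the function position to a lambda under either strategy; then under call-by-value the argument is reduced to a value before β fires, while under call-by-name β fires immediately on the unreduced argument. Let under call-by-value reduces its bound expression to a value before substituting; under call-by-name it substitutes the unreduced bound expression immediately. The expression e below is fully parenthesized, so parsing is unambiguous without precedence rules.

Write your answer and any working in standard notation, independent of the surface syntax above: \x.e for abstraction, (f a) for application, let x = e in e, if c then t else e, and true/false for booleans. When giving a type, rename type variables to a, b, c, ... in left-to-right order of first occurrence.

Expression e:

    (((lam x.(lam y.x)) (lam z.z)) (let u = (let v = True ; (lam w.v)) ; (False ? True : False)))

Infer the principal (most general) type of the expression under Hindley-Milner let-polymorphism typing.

Answer: a -> a

Derivation:
x : a
\y._ : b -> a
\x._ : a -> b -> a
z : c
\z._ : c -> c
  unify a -> b -> a ~ (c -> c) -> d
  unify a ~ c -> c
  unify b -> c -> c ~ d
_ _ : b -> c -> c
let v : Bool
v : Bool
\w._ : e -> Bool
let u : forall. e -> Bool
  unify Bool ~ Bool
  unify Bool ~ Bool
  unify b -> c -> c ~ Bool -> f
  unify b ~ Bool
  unify c -> c ~ f
_ _ : c -> c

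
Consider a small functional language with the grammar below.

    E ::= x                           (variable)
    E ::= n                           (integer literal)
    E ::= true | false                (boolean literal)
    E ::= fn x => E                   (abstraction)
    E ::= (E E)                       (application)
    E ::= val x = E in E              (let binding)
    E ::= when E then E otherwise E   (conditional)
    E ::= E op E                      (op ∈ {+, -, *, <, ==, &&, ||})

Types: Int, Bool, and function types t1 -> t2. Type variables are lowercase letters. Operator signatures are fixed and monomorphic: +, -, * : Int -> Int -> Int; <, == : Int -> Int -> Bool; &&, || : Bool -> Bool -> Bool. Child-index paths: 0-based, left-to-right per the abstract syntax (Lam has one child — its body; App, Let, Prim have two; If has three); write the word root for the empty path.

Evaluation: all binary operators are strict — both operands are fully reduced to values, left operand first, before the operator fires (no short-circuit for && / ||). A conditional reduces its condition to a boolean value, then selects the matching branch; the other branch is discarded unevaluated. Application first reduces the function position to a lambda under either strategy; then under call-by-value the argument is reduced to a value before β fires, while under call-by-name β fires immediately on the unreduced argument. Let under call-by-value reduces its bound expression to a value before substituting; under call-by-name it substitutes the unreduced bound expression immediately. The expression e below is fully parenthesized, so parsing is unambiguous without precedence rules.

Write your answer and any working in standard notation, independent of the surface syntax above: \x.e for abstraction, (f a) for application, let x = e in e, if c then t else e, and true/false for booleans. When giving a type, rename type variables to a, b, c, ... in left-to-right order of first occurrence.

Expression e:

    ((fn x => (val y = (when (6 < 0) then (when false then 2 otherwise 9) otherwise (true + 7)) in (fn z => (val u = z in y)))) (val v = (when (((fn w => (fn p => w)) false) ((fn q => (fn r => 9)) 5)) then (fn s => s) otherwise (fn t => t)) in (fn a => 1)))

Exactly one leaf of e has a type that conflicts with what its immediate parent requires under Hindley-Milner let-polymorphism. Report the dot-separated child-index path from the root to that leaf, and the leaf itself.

Answer: 0.0.0.2.0 : true

Derivation:
  unify Int ~ Int
  unify Int ~ Int
  unify Bool ~ Bool
  unify Bool ~ Bool
  unify Int ~ Int
  unify Bool ~ Int
  FAIL: mismatch Bool ~ Int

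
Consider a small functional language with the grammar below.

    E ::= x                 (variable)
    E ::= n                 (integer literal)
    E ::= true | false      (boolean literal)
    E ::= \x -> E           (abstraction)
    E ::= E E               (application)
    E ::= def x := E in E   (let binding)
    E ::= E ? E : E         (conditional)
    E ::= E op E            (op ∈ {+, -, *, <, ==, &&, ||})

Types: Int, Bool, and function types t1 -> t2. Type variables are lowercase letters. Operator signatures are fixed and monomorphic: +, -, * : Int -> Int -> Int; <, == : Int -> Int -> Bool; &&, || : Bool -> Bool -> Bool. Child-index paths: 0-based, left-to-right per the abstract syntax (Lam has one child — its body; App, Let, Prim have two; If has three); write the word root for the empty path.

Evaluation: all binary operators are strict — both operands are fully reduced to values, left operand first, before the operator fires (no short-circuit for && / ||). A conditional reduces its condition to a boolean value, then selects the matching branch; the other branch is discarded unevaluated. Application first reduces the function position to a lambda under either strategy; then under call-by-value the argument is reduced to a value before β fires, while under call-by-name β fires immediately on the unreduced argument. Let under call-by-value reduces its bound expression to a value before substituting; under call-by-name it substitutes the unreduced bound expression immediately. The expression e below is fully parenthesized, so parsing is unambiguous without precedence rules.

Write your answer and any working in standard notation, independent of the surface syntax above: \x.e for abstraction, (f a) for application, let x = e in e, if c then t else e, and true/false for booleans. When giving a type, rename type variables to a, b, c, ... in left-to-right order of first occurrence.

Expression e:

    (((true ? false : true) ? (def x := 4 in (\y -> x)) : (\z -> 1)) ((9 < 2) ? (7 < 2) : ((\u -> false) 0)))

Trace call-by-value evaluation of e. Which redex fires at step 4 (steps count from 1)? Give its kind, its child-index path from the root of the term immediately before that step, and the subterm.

Answer: if at 1 : (if false then (7 < 2) else ((\u.false) 0))

Working:
step 0: ((if (if true then false else true) then (let x = 4 in (\y.x)) else (\z.1)) (if (9 < 2) then (7 < 2) else ((\u.false) 0)))
step 1: [if@0.0] ((if false then (let x = 4 in (\y.x)) else (\z.1)) (if (9 < 2) then (7 < 2) else ((\u.false) 0)))
step 2: [if@0] ((\z.1) (if (9 < 2) then (7 < 2) else ((\u.false) 0)))
step 3: [delta@1.0] ((\z.1) (if false then (7 < 2) else ((\u.false) 0)))
step 4: [if@1] ((\z.1) ((\u.false) 0))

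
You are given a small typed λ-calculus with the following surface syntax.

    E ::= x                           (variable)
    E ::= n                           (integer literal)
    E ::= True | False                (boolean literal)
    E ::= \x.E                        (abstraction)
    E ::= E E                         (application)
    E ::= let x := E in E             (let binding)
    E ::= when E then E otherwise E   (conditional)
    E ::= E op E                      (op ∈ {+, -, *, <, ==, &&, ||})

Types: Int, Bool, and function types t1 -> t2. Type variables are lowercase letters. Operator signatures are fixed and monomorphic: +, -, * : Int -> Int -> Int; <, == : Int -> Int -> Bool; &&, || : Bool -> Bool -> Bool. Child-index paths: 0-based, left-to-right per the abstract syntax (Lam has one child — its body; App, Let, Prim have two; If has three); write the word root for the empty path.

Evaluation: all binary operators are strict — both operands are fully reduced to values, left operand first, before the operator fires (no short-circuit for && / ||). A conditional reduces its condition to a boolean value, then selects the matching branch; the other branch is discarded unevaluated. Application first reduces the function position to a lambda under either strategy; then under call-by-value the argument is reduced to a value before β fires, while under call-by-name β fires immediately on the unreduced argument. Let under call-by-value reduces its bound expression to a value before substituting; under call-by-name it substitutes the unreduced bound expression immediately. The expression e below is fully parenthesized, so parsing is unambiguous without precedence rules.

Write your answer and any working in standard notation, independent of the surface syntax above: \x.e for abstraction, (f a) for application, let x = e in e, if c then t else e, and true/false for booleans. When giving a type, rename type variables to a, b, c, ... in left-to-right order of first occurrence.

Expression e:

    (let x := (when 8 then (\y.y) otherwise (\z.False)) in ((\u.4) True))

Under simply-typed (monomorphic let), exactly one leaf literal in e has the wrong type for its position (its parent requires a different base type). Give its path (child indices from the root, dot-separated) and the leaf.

Answer: 0.0 : 8

Working:
  unify Int ~ Bool
  FAIL: mismatch Int ~ Bool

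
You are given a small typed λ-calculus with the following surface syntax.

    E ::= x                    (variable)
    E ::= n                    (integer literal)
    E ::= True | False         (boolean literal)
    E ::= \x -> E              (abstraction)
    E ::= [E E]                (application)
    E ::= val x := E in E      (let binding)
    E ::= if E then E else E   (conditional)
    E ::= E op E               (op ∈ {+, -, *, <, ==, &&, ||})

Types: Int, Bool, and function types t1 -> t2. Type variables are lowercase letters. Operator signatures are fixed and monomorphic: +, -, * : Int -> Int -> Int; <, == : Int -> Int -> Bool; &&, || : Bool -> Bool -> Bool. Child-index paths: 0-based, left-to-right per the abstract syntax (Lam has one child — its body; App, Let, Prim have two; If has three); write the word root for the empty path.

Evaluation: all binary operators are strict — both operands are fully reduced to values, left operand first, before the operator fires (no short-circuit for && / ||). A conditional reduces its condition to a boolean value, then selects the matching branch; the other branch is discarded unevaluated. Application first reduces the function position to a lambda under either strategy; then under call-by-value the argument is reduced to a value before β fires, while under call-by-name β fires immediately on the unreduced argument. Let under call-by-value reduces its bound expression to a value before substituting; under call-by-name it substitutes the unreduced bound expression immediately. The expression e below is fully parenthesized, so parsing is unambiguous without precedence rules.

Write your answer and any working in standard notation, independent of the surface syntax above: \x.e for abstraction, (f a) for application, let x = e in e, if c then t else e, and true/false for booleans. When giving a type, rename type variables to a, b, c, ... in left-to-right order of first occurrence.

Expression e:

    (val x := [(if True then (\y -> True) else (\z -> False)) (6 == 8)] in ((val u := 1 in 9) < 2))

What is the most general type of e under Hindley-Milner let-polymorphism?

Answer: Bool

Trace:
  unify Bool ~ Bool
\y._ : a -> Bool
\z._ : b -> Bool
  unify a -> Bool ~ b -> Bool
  unify a ~ b
  unify Bool ~ Bool
  unify Int ~ Int
  unify Int ~ Int
  unify b -> Bool ~ Bool -> c
  unify b ~ Bool
  unify Bool ~ c
_ _ : Bool
let x : Bool
let u : Int
  unify Int ~ Int
  unify Int ~ Int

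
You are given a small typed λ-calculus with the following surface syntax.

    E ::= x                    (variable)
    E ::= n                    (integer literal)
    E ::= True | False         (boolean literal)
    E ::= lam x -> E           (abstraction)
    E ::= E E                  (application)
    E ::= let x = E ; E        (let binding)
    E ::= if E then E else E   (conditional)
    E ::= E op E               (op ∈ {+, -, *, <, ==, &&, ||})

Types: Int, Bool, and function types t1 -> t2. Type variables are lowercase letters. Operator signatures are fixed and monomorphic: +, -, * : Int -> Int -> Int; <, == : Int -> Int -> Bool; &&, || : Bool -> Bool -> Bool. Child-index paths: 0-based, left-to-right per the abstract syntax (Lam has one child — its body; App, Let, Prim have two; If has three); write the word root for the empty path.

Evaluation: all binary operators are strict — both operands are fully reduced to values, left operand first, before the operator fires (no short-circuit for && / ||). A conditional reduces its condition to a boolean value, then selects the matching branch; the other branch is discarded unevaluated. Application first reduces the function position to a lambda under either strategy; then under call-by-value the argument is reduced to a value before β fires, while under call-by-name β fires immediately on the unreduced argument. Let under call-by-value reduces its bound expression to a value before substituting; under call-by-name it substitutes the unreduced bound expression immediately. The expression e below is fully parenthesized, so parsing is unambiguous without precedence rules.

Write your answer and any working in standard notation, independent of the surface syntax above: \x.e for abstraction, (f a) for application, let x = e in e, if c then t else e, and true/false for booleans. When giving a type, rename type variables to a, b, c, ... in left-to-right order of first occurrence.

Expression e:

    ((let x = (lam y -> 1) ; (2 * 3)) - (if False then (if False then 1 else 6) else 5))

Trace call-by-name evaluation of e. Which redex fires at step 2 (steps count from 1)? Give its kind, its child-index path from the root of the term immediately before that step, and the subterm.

Working:
step 0: ((let x = (\y.1) in (2 * 3)) - (if false then (if false then 1 else 6) else 5))
step 1: [let@0] ((2 * 3) - (if false then (if false then 1 else 6) else 5))
step 2: [delta@0] (6 - (if false then (if false then 1 else 6) else 5))

Answer: delta at 0 : (2 * 3)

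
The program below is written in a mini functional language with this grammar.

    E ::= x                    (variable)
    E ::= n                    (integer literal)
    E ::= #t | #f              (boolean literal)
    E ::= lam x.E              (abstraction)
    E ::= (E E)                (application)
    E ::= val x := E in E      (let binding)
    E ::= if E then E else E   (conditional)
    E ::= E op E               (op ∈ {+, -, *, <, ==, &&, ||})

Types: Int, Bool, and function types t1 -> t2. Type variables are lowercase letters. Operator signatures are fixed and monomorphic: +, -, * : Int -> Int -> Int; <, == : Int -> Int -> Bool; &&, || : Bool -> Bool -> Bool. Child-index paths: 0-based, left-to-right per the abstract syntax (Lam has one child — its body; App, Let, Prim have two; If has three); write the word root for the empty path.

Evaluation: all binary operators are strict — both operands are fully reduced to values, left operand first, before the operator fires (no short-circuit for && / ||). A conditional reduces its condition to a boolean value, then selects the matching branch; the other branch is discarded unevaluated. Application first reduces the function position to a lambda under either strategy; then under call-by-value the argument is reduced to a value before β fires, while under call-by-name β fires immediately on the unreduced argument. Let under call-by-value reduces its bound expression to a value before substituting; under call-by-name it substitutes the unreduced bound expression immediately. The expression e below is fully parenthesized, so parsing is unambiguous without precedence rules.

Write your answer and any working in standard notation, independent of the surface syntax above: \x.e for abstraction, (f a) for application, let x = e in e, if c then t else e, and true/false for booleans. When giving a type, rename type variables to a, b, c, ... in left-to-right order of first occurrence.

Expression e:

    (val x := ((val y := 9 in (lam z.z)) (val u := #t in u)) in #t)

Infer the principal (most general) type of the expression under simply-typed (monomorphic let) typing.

Working:
let y : Int
z : a
\z._ : a -> a
let u : Bool
u : Bool
  unify a -> a ~ Bool -> b
  unify a ~ Bool
  unify Bool ~ b
_ _ : Bool
let x : Bool

Answer: Bool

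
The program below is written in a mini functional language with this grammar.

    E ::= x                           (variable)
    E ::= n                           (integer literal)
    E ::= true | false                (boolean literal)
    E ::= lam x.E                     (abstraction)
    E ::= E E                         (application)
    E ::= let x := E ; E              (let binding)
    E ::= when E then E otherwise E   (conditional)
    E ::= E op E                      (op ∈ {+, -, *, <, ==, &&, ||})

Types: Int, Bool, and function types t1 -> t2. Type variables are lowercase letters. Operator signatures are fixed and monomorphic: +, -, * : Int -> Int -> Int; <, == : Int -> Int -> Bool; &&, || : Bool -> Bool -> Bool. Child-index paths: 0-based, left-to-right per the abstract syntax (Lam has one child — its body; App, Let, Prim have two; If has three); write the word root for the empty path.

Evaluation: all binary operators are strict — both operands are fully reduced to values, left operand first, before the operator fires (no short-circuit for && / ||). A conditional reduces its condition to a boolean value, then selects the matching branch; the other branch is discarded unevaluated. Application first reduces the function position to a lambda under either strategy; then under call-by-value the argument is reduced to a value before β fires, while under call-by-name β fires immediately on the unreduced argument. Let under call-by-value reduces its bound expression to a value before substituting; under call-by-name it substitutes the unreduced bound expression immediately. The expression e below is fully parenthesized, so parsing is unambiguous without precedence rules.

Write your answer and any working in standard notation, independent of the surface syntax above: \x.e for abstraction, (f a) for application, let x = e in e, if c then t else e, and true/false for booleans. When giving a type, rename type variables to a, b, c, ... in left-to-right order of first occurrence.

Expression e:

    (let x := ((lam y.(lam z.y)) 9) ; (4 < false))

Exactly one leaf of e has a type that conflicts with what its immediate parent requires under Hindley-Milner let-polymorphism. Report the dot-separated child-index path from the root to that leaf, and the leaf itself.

Answer: 1.1 : false

Working:
y : a
\z._ : b -> a
\y._ : a -> b -> a
  unify a -> b -> a ~ Int -> c
  unify a ~ Int
  unify b -> Int ~ c
_ _ : b -> Int
let x : forall. b -> Int
  unify Int ~ Int
  unify Bool ~ Int
  FAIL: mismatch Bool ~ Int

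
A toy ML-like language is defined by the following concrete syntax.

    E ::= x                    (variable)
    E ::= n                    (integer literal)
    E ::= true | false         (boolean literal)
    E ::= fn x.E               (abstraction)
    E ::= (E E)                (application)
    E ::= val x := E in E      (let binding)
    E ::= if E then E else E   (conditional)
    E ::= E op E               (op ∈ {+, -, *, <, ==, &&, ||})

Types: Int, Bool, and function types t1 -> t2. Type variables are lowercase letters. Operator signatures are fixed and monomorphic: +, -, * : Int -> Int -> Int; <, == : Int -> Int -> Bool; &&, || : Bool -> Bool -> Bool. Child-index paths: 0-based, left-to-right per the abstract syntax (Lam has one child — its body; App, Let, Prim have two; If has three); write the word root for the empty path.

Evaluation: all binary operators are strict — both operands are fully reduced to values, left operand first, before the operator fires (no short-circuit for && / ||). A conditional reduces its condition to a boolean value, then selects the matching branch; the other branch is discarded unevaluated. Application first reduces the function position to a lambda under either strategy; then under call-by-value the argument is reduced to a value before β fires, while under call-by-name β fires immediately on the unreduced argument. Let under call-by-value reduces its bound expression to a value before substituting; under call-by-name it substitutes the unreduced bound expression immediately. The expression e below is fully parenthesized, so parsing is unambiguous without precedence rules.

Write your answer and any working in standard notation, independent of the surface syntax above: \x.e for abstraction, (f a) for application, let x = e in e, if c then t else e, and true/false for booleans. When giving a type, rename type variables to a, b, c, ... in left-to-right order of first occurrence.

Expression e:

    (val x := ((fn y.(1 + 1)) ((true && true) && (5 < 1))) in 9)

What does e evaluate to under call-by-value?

Answer: 9

Derivation:
step 0: (let x = ((\y.(1 + 1)) ((true && true) && (5 < 1))) in 9)
step 1: [delta@0.1.0] (let x = ((\y.(1 + 1)) (true && (5 < 1))) in 9)
step 2: [delta@0.1.1] (let x = ((\y.(1 + 1)) (true && false)) in 9)
step 3: [delta@0.1] (let x = ((\y.(1 + 1)) false) in 9)
step 4: [beta@0] (let x = (1 + 1) in 9)
step 5: [delta@0] (let x = 2 in 9)
step 6: [let@root] 9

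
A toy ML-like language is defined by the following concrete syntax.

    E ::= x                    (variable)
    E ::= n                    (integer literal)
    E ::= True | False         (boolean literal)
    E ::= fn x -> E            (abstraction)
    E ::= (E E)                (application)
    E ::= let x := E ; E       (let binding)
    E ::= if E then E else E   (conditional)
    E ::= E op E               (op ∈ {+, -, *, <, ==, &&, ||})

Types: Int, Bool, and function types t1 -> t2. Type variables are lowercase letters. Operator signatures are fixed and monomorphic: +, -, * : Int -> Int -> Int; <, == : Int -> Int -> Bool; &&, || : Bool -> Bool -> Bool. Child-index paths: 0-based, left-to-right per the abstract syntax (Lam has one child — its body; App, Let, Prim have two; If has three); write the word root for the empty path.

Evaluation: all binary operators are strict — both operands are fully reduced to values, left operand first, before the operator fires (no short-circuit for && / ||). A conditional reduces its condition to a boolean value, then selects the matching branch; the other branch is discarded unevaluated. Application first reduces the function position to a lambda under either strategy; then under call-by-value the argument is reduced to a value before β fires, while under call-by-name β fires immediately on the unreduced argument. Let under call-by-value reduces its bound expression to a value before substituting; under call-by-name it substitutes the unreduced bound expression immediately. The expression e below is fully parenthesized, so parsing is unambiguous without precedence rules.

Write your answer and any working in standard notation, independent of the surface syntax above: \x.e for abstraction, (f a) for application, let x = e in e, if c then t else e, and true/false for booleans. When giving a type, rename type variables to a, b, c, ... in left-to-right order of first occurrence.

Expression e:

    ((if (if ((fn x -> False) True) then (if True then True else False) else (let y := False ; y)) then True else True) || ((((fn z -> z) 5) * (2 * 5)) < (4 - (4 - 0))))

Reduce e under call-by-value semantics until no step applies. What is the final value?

Derivation:
step 0: ((if (if ((\x.false) true) then (if true then true else false) else (let y = false in y)) then true else true) || ((((\z.z) 5) * (2 * 5)) < (4 - (4 - 0))))
step 1: [beta@0.0.0] ((if (if false then (if true then true else false) else (let y = false in y)) then true else true) || ((((\z.z) 5) * (2 * 5)) < (4 - (4 - 0))))
step 2: [if@0.0] ((if (let y = false in y) then true else true) || ((((\z.z) 5) * (2 * 5)) < (4 - (4 - 0))))
step 3: [let@0.0] ((if false then true else true) || ((((\z.z) 5) * (2 * 5)) < (4 - (4 - 0))))
step 4: [if@0] (true || ((((\z.z) 5) * (2 * 5)) < (4 - (4 - 0))))
step 5: [beta@1.0.0] (true || ((5 * (2 * 5)) < (4 - (4 - 0))))
step 6: [delta@1.0.1] (true || ((5 * 10) < (4 - (4 - 0))))
step 7: [delta@1.0] (true || (50 < (4 - (4 - 0))))
step 8: [delta@1.1.1] (true || (50 < (4 - 4)))
step 9: [delta@1.1] (true || (50 < 0))
step 10: [delta@1] (true || false)
step 11: [delta@root] true

Answer: true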